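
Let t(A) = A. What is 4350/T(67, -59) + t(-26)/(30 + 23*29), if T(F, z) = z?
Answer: -3033484/41123 ≈ -73.766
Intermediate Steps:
4350/T(67, -59) + t(-26)/(30 + 23*29) = 4350/(-59) - 26/(30 + 23*29) = 4350*(-1/59) - 26/(30 + 667) = -4350/59 - 26/697 = -3033484/41123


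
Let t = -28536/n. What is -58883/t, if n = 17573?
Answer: 1034750959/28536 ≈ 36261.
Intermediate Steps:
t = -28536/17573 ≈ -1.6239
-58883/t = -58883/(-28536/17573) = -58883*(-17573/28536) = 1034750959/28536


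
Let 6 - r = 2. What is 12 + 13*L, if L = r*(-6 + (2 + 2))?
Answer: -92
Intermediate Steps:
r = 4 (r = 6 - 1*2 = 6 - 2 = 4)
L = -8 (L = 4*(-6 + (2 + 2)) = 4*(-6 + 4) = 4*(-2) = -8)
12 + 13*L = 12 + 13*(-8) = 12 - 104 = -92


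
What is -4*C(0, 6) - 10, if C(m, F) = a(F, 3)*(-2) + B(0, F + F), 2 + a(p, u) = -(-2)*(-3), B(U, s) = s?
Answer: -122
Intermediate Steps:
a(p, u) = -8 (a(p, u) = -2 - (-2)*(-3) = -2 - 2*3 = -2 - 6 = -8)
C(m, F) = 16 + 2*F (C(m, F) = -8*(-2) + (F + F) = 16 + 2*F)
-4*C(0, 6) - 10 = -4*(16 + 2*6) - 10 = -4*(16 + 12) - 10 = -4*28 - 10 = -112 - 10 = -122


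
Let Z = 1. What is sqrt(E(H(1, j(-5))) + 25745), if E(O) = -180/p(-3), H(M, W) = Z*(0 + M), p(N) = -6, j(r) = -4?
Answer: 5*sqrt(1031) ≈ 160.55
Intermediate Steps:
H(M, W) = M (H(M, W) = 1*(0 + M) = 1*M = M)
E(O) = 30 (E(O) = -180/(-6) = -180*(-1/6) = 30)
sqrt(E(H(1, j(-5))) + 25745) = sqrt(30 + 25745) = sqrt(25775) = 5*sqrt(1031)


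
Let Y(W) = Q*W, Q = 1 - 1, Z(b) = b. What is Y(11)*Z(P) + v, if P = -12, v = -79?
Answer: -79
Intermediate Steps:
Q = 0
Y(W) = 0 (Y(W) = 0*W = 0)
Y(11)*Z(P) + v = 0*(-12) - 79 = 0 - 79 = -79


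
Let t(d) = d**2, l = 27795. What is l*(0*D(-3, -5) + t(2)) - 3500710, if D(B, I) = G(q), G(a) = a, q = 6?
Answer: -3389530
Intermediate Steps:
D(B, I) = 6
l*(0*D(-3, -5) + t(2)) - 3500710 = 27795*(0*6 + 2**2) - 3500710 = 27795*(0 + 4) - 3500710 = 27795*4 - 3500710 = 111180 - 3500710 = -3389530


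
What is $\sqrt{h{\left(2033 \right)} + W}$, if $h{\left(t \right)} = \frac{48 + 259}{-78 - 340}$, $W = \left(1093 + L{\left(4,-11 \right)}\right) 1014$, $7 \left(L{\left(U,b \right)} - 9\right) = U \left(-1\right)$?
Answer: $\frac{\sqrt{9561865951946}}{2926} \approx 1056.8$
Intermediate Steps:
$L{\left(U,b \right)} = 9 - \frac{U}{7}$ ($L{\left(U,b \right)} = 9 + \frac{U \left(-1\right)}{7} = 9 + \frac{\left(-1\right) U}{7} = 9 - \frac{U}{7}$)
$W = \frac{7817940}{7}$ ($W = \left(1093 + \left(9 - \frac{4}{7}\right)\right) 1014 = \left(1093 + \frac{59}{7}\right) 1014 = \frac{7710}{7} \cdot 1014 = \frac{7817940}{7} \approx 1.1168 \cdot 10^{6}$)
$h{\left(t \right)} = - \frac{307}{418}$ ($h{\left(t \right)} = \frac{307}{-418} = 307 \left(- \frac{1}{418}\right) = - \frac{307}{418}$)
$\sqrt{h{\left(2033 \right)} + W} = \sqrt{- \frac{307}{418} + \frac{7817940}{7}} = \sqrt{\frac{3267896771}{2926}} = \frac{\sqrt{9561865951946}}{2926}$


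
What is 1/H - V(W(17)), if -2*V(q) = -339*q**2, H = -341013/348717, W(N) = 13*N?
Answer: -1882062232907/227342 ≈ -8.2786e+6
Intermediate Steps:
H = -113671/116239 (H = -341013*1/348717 = -113671/116239 ≈ -0.97791)
V(q) = 339*q**2/2 (V(q) = -(-339)*q**2/2 = 339*q**2/2)
1/H - V(W(17)) = 1/(-113671/116239) - 339*(13*17)**2/2 = -116239/113671 - 339*221**2/2 = -116239/113671 - 339*48841/2 = -116239/113671 - 1*16557099/2 = -116239/113671 - 16557099/2 = -1882062232907/227342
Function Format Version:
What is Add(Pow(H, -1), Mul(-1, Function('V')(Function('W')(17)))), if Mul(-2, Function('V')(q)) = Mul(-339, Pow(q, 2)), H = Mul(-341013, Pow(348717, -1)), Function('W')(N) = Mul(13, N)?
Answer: Rational(-1882062232907, 227342) ≈ -8.2786e+6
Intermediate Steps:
H = Rational(-113671, 116239) (H = Mul(-341013, Rational(1, 348717)) = Rational(-113671, 116239) ≈ -0.97791)
Function('V')(q) = Mul(Rational(339, 2), Pow(q, 2)) (Function('V')(q) = Mul(Rational(-1, 2), Mul(-339, Pow(q, 2))) = Mul(Rational(339, 2), Pow(q, 2)))
Add(Pow(H, -1), Mul(-1, Function('V')(Function('W')(17)))) = Add(Pow(Rational(-113671, 116239), -1), Mul(-1, Mul(Rational(339, 2), Pow(Mul(13, 17), 2)))) = Add(Rational(-116239, 113671), Mul(-1, Mul(Rational(339, 2), Pow(221, 2)))) = Add(Rational(-116239, 113671), Mul(-1, Mul(Rational(339, 2), 48841))) = Add(Rational(-116239, 113671), Mul(-1, Rational(16557099, 2))) = Add(Rational(-116239, 113671), Rational(-16557099, 2)) = Rational(-1882062232907, 227342)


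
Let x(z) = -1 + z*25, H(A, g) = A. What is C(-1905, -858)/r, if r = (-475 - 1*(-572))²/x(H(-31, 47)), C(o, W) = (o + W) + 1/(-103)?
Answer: 2276720/9991 ≈ 227.88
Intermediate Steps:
x(z) = -1 + 25*z
C(o, W) = -1/103 + W + o (C(o, W) = (W + o) - 1/103 = -1/103 + W + o)
r = -97/8 (r = (-475 - 1*(-572))²/(-1 + 25*(-31)) = (-475 + 572)²/(-1 - 775) = 97²/(-776) = 9409*(-1/776) = -97/8 ≈ -12.125)
C(-1905, -858)/r = (-1/103 - 858 - 1905)/(-97/8) = -284590/103*(-8/97) = 2276720/9991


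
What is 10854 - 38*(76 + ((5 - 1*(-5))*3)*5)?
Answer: 2266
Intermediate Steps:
10854 - 38*(76 + ((5 - 1*(-5))*3)*5) = 10854 - 38*(76 + ((5 + 5)*3)*5) = 10854 - 38*(76 + (10*3)*5) = 10854 - 38*(76 + 30*5) = 10854 - 38*(76 + 150) = 10854 - 38*226 = 10854 - 1*8588 = 10854 - 8588 = 2266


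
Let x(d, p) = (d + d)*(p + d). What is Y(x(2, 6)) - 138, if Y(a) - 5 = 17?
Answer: -116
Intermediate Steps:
x(d, p) = 2*d*(d + p) (x(d, p) = (2*d)*(d + p) = 2*d*(d + p))
Y(a) = 22 (Y(a) = 5 + 17 = 22)
Y(x(2, 6)) - 138 = 22 - 138 = -116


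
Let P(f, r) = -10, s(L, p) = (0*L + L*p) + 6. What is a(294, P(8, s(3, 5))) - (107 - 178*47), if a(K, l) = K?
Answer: 8553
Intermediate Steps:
s(L, p) = 6 + L*p (s(L, p) = (0 + L*p) + 6 = L*p + 6 = 6 + L*p)
a(294, P(8, s(3, 5))) - (107 - 178*47) = 294 - (107 - 178*47) = 294 - (107 - 8366) = 294 - 1*(-8259) = 294 + 8259 = 8553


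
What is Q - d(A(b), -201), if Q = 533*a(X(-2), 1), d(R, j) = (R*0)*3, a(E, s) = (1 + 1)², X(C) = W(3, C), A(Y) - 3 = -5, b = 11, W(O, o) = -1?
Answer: 2132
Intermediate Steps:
A(Y) = -2 (A(Y) = 3 - 5 = -2)
X(C) = -1
a(E, s) = 4 (a(E, s) = 2² = 4)
d(R, j) = 0 (d(R, j) = 0*3 = 0)
Q = 2132 (Q = 533*4 = 2132)
Q - d(A(b), -201) = 2132 - 1*0 = 2132 + 0 = 2132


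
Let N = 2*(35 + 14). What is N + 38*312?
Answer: 11954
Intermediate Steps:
N = 98 (N = 2*49 = 98)
N + 38*312 = 98 + 38*312 = 98 + 11856 = 11954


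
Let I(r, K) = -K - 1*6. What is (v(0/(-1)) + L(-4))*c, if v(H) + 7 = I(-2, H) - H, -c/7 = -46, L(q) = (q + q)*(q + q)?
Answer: 16422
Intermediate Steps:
L(q) = 4*q**2 (L(q) = (2*q)*(2*q) = 4*q**2)
I(r, K) = -6 - K (I(r, K) = -K - 6 = -6 - K)
c = 322 (c = -7*(-46) = 322)
v(H) = -13 - 2*H (v(H) = -7 + ((-6 - H) - H) = -7 + (-6 - 2*H) = -13 - 2*H)
(v(0/(-1)) + L(-4))*c = ((-13 - 0/(-1)) + 4*(-4)**2)*322 = ((-13 - 0*(-1)) + 4*16)*322 = ((-13 - 2*0) + 64)*322 = ((-13 + 0) + 64)*322 = (-13 + 64)*322 = 51*322 = 16422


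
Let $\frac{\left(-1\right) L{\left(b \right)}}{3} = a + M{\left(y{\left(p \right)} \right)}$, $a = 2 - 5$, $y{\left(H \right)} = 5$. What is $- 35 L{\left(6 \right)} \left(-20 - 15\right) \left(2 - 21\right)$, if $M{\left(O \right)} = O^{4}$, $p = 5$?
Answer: $43431150$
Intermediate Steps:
$a = -3$ ($a = 2 - 5 = -3$)
$L{\left(b \right)} = -1866$ ($L{\left(b \right)} = - 3 \left(-3 + 5^{4}\right) = - 3 \left(-3 + 625\right) = \left(-3\right) 622 = -1866$)
$- 35 L{\left(6 \right)} \left(-20 - 15\right) \left(2 - 21\right) = \left(-35\right) \left(-1866\right) \left(-20 - 15\right) \left(2 - 21\right) = 65310 \left(\left(-35\right) \left(-19\right)\right) = 65310 \cdot 665 = 43431150$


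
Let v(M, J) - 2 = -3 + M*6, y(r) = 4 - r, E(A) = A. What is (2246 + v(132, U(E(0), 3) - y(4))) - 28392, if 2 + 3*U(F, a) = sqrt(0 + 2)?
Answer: -25355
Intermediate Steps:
U(F, a) = -2/3 + sqrt(2)/3 (U(F, a) = -2/3 + sqrt(0 + 2)/3 = -2/3 + sqrt(2)/3)
v(M, J) = -1 + 6*M (v(M, J) = 2 + (-3 + M*6) = 2 + (-3 + 6*M) = -1 + 6*M)
(2246 + v(132, U(E(0), 3) - y(4))) - 28392 = (2246 + (-1 + 6*132)) - 28392 = (2246 + (-1 + 792)) - 28392 = (2246 + 791) - 28392 = 3037 - 28392 = -25355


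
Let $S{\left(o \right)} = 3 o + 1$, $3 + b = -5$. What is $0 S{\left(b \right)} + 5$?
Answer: $5$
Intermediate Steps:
$b = -8$ ($b = -3 - 5 = -8$)
$S{\left(o \right)} = 1 + 3 o$
$0 S{\left(b \right)} + 5 = 0 \left(1 + 3 \left(-8\right)\right) + 5 = 0 \left(1 - 24\right) + 5 = 0 \left(-23\right) + 5 = 0 + 5 = 5$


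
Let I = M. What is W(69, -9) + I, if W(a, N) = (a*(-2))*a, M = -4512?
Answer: -14034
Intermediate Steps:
I = -4512
W(a, N) = -2*a² (W(a, N) = (-2*a)*a = -2*a²)
W(69, -9) + I = -2*69² - 4512 = -2*4761 - 4512 = -9522 - 4512 = -14034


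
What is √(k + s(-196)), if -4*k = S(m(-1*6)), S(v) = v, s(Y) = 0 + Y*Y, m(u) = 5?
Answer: √153659/2 ≈ 196.00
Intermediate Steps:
s(Y) = Y² (s(Y) = 0 + Y² = Y²)
k = -5/4 (k = -¼*5 = -5/4 ≈ -1.2500)
√(k + s(-196)) = √(-5/4 + (-196)²) = √(-5/4 + 38416) = √(153659/4) = √153659/2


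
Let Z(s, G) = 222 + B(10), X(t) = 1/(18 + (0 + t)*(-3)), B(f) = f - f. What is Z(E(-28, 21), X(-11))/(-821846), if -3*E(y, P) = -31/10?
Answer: -111/410923 ≈ -0.00027012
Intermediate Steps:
E(y, P) = 31/30 (E(y, P) = -(-31)/(3*10) = -⅓*(-31/10) = 31/30)
B(f) = 0
X(t) = 1/(18 - 3*t) (X(t) = 1/(18 + t*(-3)) = 1/(18 - 3*t))
Z(s, G) = 222 (Z(s, G) = 222 + 0 = 222)
Z(E(-28, 21), X(-11))/(-821846) = 222/(-821846) = 222*(-1/821846) = -111/410923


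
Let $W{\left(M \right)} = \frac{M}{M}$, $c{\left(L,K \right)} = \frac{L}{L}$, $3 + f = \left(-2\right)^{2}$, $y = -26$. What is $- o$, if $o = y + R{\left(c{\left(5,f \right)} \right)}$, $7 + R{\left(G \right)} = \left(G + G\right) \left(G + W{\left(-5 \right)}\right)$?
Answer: $29$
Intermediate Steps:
$f = 1$ ($f = -3 + \left(-2\right)^{2} = -3 + 4 = 1$)
$c{\left(L,K \right)} = 1$
$W{\left(M \right)} = 1$
$R{\left(G \right)} = -7 + 2 G \left(1 + G\right)$ ($R{\left(G \right)} = -7 + \left(G + G\right) \left(G + 1\right) = -7 + 2 G \left(1 + G\right)$)
$o = -29$ ($o = -26 + \left(-7 + 2 \cdot 1 + 2 \cdot 1^{2}\right) = -26 + \left(-7 + 2 + 2 \cdot 1\right) = -26 + \left(-7 + 2 + 2\right) = -26 - 3 = -29$)
$- o = \left(-1\right) \left(-29\right) = 29$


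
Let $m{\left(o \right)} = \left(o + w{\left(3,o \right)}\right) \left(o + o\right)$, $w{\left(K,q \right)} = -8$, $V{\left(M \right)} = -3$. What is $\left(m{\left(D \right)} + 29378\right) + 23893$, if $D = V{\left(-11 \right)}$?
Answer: $53337$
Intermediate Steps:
$D = -3$
$m{\left(o \right)} = 2 o \left(-8 + o\right)$ ($m{\left(o \right)} = \left(o - 8\right) \left(o + o\right) = \left(-8 + o\right) 2 o = 2 o \left(-8 + o\right)$)
$\left(m{\left(D \right)} + 29378\right) + 23893 = \left(2 \left(-3\right) \left(-8 - 3\right) + 29378\right) + 23893 = \left(2 \left(-3\right) \left(-11\right) + 29378\right) + 23893 = \left(66 + 29378\right) + 23893 = 29444 + 23893 = 53337$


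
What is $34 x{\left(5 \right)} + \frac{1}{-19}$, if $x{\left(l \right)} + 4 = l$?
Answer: $\frac{645}{19} \approx 33.947$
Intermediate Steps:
$x{\left(l \right)} = -4 + l$
$34 x{\left(5 \right)} + \frac{1}{-19} = 34 \left(-4 + 5\right) + \frac{1}{-19} = 34 \cdot 1 - \frac{1}{19} = 34 - \frac{1}{19} = \frac{645}{19}$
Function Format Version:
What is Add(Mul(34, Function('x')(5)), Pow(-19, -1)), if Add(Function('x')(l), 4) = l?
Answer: Rational(645, 19) ≈ 33.947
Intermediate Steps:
Function('x')(l) = Add(-4, l)
Add(Mul(34, Function('x')(5)), Pow(-19, -1)) = Add(Mul(34, Add(-4, 5)), Pow(-19, -1)) = Add(Mul(34, 1), Rational(-1, 19)) = Add(34, Rational(-1, 19)) = Rational(645, 19)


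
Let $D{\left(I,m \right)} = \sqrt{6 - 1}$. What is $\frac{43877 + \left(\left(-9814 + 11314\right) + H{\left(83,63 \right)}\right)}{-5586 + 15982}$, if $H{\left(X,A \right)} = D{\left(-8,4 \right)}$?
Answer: $\frac{45377}{10396} + \frac{\sqrt{5}}{10396} \approx 4.3651$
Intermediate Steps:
$D{\left(I,m \right)} = \sqrt{5}$
$H{\left(X,A \right)} = \sqrt{5}$
$\frac{43877 + \left(\left(-9814 + 11314\right) + H{\left(83,63 \right)}\right)}{-5586 + 15982} = \frac{43877 + \left(\left(-9814 + 11314\right) + \sqrt{5}\right)}{-5586 + 15982} = \frac{43877 + \left(1500 + \sqrt{5}\right)}{10396} = \left(45377 + \sqrt{5}\right) \frac{1}{10396} = \frac{45377}{10396} + \frac{\sqrt{5}}{10396}$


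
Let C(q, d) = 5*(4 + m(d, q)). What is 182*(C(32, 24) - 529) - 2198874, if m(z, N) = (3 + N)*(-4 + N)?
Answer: -1399712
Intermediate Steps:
m(z, N) = (-4 + N)*(3 + N)
C(q, d) = -40 - 5*q + 5*q² (C(q, d) = 5*(4 + (-12 + q² - q)) = 5*(-8 + q² - q) = -40 - 5*q + 5*q²)
182*(C(32, 24) - 529) - 2198874 = 182*((-40 - 5*32 + 5*32²) - 529) - 2198874 = 182*((-40 - 160 + 5*1024) - 529) - 2198874 = 182*((-40 - 160 + 5120) - 529) - 2198874 = 182*(4920 - 529) - 2198874 = 182*4391 - 2198874 = 799162 - 2198874 = -1399712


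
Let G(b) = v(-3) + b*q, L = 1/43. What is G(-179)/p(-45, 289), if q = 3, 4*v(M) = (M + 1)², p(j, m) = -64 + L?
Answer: 23048/2751 ≈ 8.3781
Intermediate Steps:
L = 1/43 ≈ 0.023256
p(j, m) = -2751/43 (p(j, m) = -64 + 1/43 = -2751/43)
v(M) = (1 + M)²/4 (v(M) = (M + 1)²/4 = (1 + M)²/4)
G(b) = 1 + 3*b (G(b) = (1 - 3)²/4 + b*3 = (¼)*(-2)² + 3*b = (¼)*4 + 3*b = 1 + 3*b)
G(-179)/p(-45, 289) = (1 + 3*(-179))/(-2751/43) = (1 - 537)*(-43/2751) = -536*(-43/2751) = 23048/2751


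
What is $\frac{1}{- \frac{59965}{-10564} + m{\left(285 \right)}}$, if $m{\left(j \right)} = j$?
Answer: $\frac{10564}{3070705} \approx 0.0034403$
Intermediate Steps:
$\frac{1}{- \frac{59965}{-10564} + m{\left(285 \right)}} = \frac{1}{- \frac{59965}{-10564} + 285} = \frac{1}{\left(-59965\right) \left(- \frac{1}{10564}\right) + 285} = \frac{1}{\frac{59965}{10564} + 285} = \frac{1}{\frac{3070705}{10564}} = \frac{10564}{3070705}$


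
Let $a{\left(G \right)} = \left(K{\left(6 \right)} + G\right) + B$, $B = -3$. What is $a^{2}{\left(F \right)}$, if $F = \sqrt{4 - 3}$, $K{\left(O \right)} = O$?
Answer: $16$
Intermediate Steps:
$F = 1$ ($F = \sqrt{1} = 1$)
$a{\left(G \right)} = 3 + G$ ($a{\left(G \right)} = \left(6 + G\right) - 3 = 3 + G$)
$a^{2}{\left(F \right)} = \left(3 + 1\right)^{2} = 4^{2} = 16$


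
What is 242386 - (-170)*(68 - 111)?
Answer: 235076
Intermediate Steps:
242386 - (-170)*(68 - 111) = 242386 - (-170)*(-43) = 242386 - 1*7310 = 242386 - 7310 = 235076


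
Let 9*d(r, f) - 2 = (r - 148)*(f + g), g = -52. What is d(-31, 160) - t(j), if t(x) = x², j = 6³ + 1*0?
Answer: -439234/9 ≈ -48804.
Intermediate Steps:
d(r, f) = 2/9 + (-148 + r)*(-52 + f)/9 (d(r, f) = 2/9 + ((r - 148)*(f - 52))/9 = 2/9 + ((-148 + r)*(-52 + f))/9 = 2/9 + (-148 + r)*(-52 + f)/9)
j = 216 (j = 216 + 0 = 216)
d(-31, 160) - t(j) = (2566/3 - 148/9*160 - 52/9*(-31) + (⅑)*160*(-31)) - 1*216² = (2566/3 - 23680/9 + 1612/9 - 4960/9) - 1*46656 = -19330/9 - 46656 = -439234/9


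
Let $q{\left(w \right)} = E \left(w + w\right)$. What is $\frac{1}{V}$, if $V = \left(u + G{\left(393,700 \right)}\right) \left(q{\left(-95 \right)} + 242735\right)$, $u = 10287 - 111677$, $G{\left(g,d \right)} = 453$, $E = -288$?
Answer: $- \frac{1}{30024215335} \approx -3.3306 \cdot 10^{-11}$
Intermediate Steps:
$u = -101390$ ($u = 10287 - 111677 = -101390$)
$q{\left(w \right)} = - 576 w$ ($q{\left(w \right)} = - 288 \left(w + w\right) = - 288 \cdot 2 w = - 576 w$)
$V = -30024215335$ ($V = \left(-101390 + 453\right) \left(\left(-576\right) \left(-95\right) + 242735\right) = - 100937 \left(54720 + 242735\right) = \left(-100937\right) 297455 = -30024215335$)
$\frac{1}{V} = \frac{1}{-30024215335} = - \frac{1}{30024215335}$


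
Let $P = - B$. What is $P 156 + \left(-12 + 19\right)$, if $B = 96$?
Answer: $-14969$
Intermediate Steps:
$P = -96$ ($P = \left(-1\right) 96 = -96$)
$P 156 + \left(-12 + 19\right) = \left(-96\right) 156 + \left(-12 + 19\right) = -14976 + 7 = -14969$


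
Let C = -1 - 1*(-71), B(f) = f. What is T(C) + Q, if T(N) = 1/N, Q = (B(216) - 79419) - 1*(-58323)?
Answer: -1461599/70 ≈ -20880.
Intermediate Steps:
C = 70 (C = -1 + 71 = 70)
Q = -20880 (Q = (216 - 79419) - 1*(-58323) = -79203 + 58323 = -20880)
T(C) + Q = 1/70 - 20880 = -1461599/70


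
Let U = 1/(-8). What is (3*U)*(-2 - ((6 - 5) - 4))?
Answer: -3/8 ≈ -0.37500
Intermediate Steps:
U = -⅛ ≈ -0.12500
(3*U)*(-2 - ((6 - 5) - 4)) = (3*(-⅛))*(-2 - ((6 - 5) - 4)) = -3*(-2 - (1 - 4))/8 = -3*(-2 - 1*(-3))/8 = -3*(-2 + 3)/8 = -3/8*1 = -3/8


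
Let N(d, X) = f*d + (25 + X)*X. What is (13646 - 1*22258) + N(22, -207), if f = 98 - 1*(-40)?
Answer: 32098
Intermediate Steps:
f = 138 (f = 98 + 40 = 138)
N(d, X) = 138*d + X*(25 + X) (N(d, X) = 138*d + (25 + X)*X = 138*d + X*(25 + X))
(13646 - 1*22258) + N(22, -207) = (13646 - 1*22258) + ((-207)² + 25*(-207) + 138*22) = (13646 - 22258) + (42849 - 5175 + 3036) = -8612 + 40710 = 32098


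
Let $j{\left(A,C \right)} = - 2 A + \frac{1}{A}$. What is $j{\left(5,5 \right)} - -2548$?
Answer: $\frac{12691}{5} \approx 2538.2$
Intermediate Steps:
$j{\left(A,C \right)} = \frac{1}{A} - 2 A$
$j{\left(5,5 \right)} - -2548 = \left(\frac{1}{5} - 10\right) - -2548 = \left(\frac{1}{5} - 10\right) + 2548 = - \frac{49}{5} + 2548 = \frac{12691}{5}$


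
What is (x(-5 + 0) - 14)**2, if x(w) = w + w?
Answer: 576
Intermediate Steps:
x(w) = 2*w
(x(-5 + 0) - 14)**2 = (2*(-5 + 0) - 14)**2 = (2*(-5) - 14)**2 = (-10 - 14)**2 = (-24)**2 = 576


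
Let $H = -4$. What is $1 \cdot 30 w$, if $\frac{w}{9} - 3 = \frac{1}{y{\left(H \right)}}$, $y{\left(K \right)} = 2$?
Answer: $945$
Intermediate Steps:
$w = \frac{63}{2}$ ($w = 27 + \frac{9}{2} = \frac{63}{2} \approx 31.5$)
$1 \cdot 30 w = 1 \cdot 30 \cdot \frac{63}{2} = 30 \cdot \frac{63}{2} = 945$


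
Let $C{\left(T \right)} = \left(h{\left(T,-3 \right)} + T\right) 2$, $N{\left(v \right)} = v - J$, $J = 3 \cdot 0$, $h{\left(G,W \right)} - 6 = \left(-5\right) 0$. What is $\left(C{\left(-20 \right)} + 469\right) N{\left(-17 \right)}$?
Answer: $-7497$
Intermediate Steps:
$h{\left(G,W \right)} = 6$ ($h{\left(G,W \right)} = 6 - 0 = 6 + 0 = 6$)
$J = 0$
$N{\left(v \right)} = v$ ($N{\left(v \right)} = v - 0 = v + 0 = v$)
$C{\left(T \right)} = 12 + 2 T$ ($C{\left(T \right)} = \left(6 + T\right) 2 = 12 + 2 T$)
$\left(C{\left(-20 \right)} + 469\right) N{\left(-17 \right)} = \left(\left(12 + 2 \left(-20\right)\right) + 469\right) \left(-17\right) = \left(\left(12 - 40\right) + 469\right) \left(-17\right) = \left(-28 + 469\right) \left(-17\right) = 441 \left(-17\right) = -7497$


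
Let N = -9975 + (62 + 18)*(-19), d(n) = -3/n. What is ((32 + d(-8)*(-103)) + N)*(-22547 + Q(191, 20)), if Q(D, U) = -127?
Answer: 1043151381/4 ≈ 2.6079e+8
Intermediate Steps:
N = -11495 (N = -9975 + 80*(-19) = -9975 - 1520 = -11495)
((32 + d(-8)*(-103)) + N)*(-22547 + Q(191, 20)) = ((32 - 3/(-8)*(-103)) - 11495)*(-22547 - 127) = ((32 - 3*(-⅛)*(-103)) - 11495)*(-22674) = ((32 + (3/8)*(-103)) - 11495)*(-22674) = ((32 - 309/8) - 11495)*(-22674) = (-53/8 - 11495)*(-22674) = -92013/8*(-22674) = 1043151381/4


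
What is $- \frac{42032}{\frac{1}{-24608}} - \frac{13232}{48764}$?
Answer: $\frac{12609437248788}{12191} \approx 1.0343 \cdot 10^{9}$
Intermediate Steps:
$- \frac{42032}{\frac{1}{-24608}} - \frac{13232}{48764} = - \frac{42032}{- \frac{1}{24608}} - \frac{3308}{12191} = \left(-42032\right) \left(-24608\right) - \frac{3308}{12191} = 1034323456 - \frac{3308}{12191} = \frac{12609437248788}{12191}$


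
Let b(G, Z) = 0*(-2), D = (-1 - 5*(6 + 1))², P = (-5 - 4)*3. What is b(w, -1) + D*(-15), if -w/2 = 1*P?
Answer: -19440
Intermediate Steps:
P = -27 (P = -9*3 = -27)
w = 54 (w = -2*(-27) = 54)
D = 1296 (D = (-1 - 5*7)² = (-1 - 35)² = (-36)² = 1296)
b(G, Z) = 0
b(w, -1) + D*(-15) = 0 + 1296*(-15) = 0 - 19440 = -19440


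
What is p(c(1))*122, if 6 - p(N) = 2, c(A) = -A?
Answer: 488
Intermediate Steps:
p(N) = 4 (p(N) = 6 - 1*2 = 6 - 2 = 4)
p(c(1))*122 = 4*122 = 488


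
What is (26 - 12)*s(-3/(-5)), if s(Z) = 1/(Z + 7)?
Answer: 35/19 ≈ 1.8421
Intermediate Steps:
s(Z) = 1/(7 + Z)
(26 - 12)*s(-3/(-5)) = (26 - 12)/(7 - 3/(-5)) = 14/(7 - 3*(-⅕)) = 14/(7 + ⅗) = 14/(38/5) = 14*(5/38) = 35/19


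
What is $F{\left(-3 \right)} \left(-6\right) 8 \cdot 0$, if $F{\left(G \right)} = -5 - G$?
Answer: $0$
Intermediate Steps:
$F{\left(-3 \right)} \left(-6\right) 8 \cdot 0 = \left(-5 - -3\right) \left(-6\right) 8 \cdot 0 = \left(-5 + 3\right) \left(\left(-48\right) 0\right) = \left(-2\right) 0 = 0$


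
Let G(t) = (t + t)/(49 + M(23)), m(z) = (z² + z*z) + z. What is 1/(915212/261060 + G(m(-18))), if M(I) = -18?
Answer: 2023215/89326793 ≈ 0.022650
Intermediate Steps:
m(z) = z + 2*z² (m(z) = (z² + z²) + z = 2*z² + z = z + 2*z²)
G(t) = 2*t/31 (G(t) = (t + t)/(49 - 18) = (2*t)/31 = (2*t)*(1/31) = 2*t/31)
1/(915212/261060 + G(m(-18))) = 1/(915212/261060 + 2*(-18*(1 + 2*(-18)))/31) = 1/(915212*(1/261060) + 2*(-18*(1 - 36))/31) = 1/(228803/65265 + 2*(-18*(-35))/31) = 1/(228803/65265 + (2/31)*630) = 1/(228803/65265 + 1260/31) = 1/(89326793/2023215) = 2023215/89326793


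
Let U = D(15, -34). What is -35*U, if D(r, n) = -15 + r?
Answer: 0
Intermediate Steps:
U = 0 (U = -15 + 15 = 0)
-35*U = -35*0 = -1*0 = 0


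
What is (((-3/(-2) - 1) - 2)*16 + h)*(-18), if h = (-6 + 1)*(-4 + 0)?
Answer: 72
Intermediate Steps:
h = 20 (h = -5*(-4) = 20)
(((-3/(-2) - 1) - 2)*16 + h)*(-18) = (((-3/(-2) - 1) - 2)*16 + 20)*(-18) = (((-3*(-1/2) - 1) - 2)*16 + 20)*(-18) = (((3/2 - 1) - 2)*16 + 20)*(-18) = ((1/2 - 2)*16 + 20)*(-18) = (-3/2*16 + 20)*(-18) = (-24 + 20)*(-18) = -4*(-18) = 72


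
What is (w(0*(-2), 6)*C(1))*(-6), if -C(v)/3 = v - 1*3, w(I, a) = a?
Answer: -216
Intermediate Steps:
C(v) = 9 - 3*v (C(v) = -3*(v - 1*3) = -3*(v - 3) = -3*(-3 + v) = 9 - 3*v)
(w(0*(-2), 6)*C(1))*(-6) = (6*(9 - 3*1))*(-6) = (6*(9 - 3))*(-6) = (6*6)*(-6) = 36*(-6) = -216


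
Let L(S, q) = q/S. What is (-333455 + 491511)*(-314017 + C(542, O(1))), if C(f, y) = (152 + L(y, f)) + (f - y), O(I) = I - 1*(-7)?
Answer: -49513136242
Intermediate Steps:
O(I) = 7 + I (O(I) = I + 7 = 7 + I)
C(f, y) = 152 + f - y + f/y (C(f, y) = (152 + f/y) + (f - y) = 152 + f - y + f/y)
(-333455 + 491511)*(-314017 + C(542, O(1))) = (-333455 + 491511)*(-314017 + (152 + 542 - (7 + 1) + 542/(7 + 1))) = 158056*(-314017 + (152 + 542 - 1*8 + 542/8)) = 158056*(-314017 + (152 + 542 - 8 + 542*(⅛))) = 158056*(-314017 + (152 + 542 - 8 + 271/4)) = 158056*(-314017 + 3015/4) = 158056*(-1253053/4) = -49513136242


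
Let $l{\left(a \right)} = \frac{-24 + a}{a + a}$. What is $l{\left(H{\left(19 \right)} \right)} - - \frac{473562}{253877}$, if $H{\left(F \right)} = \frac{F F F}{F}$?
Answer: $\frac{427468313}{183299194} \approx 2.3321$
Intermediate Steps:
$H{\left(F \right)} = F^{2}$ ($H{\left(F \right)} = \frac{F^{2} F}{F} = \frac{F^{3}}{F} = F^{2}$)
$l{\left(a \right)} = \frac{-24 + a}{2 a}$
$l{\left(H{\left(19 \right)} \right)} - - \frac{473562}{253877} = \frac{-24 + 19^{2}}{2 \cdot 19^{2}} - - \frac{473562}{253877} = \frac{-24 + 361}{2 \cdot 361} - \left(-473562\right) \frac{1}{253877} = \frac{1}{2} \cdot \frac{1}{361} \cdot 337 - - \frac{473562}{253877} = \frac{337}{722} + \frac{473562}{253877} = \frac{427468313}{183299194}$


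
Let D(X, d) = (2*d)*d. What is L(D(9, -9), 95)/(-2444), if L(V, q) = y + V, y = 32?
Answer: -97/1222 ≈ -0.079378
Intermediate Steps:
D(X, d) = 2*d**2
L(V, q) = 32 + V
L(D(9, -9), 95)/(-2444) = (32 + 2*(-9)**2)/(-2444) = (32 + 2*81)*(-1/2444) = (32 + 162)*(-1/2444) = 194*(-1/2444) = -97/1222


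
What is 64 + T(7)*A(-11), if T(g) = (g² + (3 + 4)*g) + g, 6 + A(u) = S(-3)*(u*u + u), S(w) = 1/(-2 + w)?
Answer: -2876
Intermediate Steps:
A(u) = -6 - u/5 - u²/5 (A(u) = -6 + (u*u + u)/(-2 - 3) = -6 + (u² + u)/(-5) = -6 - (u + u²)/5 = -6 + (-u/5 - u²/5) = -6 - u/5 - u²/5)
T(g) = g² + 8*g (T(g) = (g² + 7*g) + g = g² + 8*g)
64 + T(7)*A(-11) = 64 + (7*(8 + 7))*(-6 - ⅕*(-11) - ⅕*(-11)²) = 64 + (7*15)*(-6 + 11/5 - ⅕*121) = 64 + 105*(-6 + 11/5 - 121/5) = 64 + 105*(-28) = 64 - 2940 = -2876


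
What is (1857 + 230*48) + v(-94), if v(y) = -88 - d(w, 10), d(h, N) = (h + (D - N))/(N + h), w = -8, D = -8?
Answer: 12822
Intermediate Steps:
d(h, N) = (-8 + h - N)/(N + h) (d(h, N) = (h + (-8 - N))/(N + h) = (-8 + h - N)/(N + h))
v(y) = -75 (v(y) = -88 - (-8 - 8 - 1*10)/(10 - 8) = -88 - (-8 - 8 - 10)/2 = -88 - (-26)/2 = -88 - 1*(-13) = -88 + 13 = -75)
(1857 + 230*48) + v(-94) = (1857 + 230*48) - 75 = (1857 + 11040) - 75 = 12897 - 75 = 12822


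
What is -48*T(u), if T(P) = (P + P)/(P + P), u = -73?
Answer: -48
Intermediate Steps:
T(P) = 1 (T(P) = (2*P)/((2*P)) = (2*P)*(1/(2*P)) = 1)
-48*T(u) = -48*1 = -48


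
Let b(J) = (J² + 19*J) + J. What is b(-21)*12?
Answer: 252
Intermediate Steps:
b(J) = J² + 20*J
b(-21)*12 = -21*(20 - 21)*12 = -21*(-1)*12 = 21*12 = 252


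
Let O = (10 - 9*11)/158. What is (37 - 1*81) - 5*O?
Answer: -6507/158 ≈ -41.184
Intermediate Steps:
O = -89/158 (O = (10 - 99)*(1/158) = -89*1/158 = -89/158 ≈ -0.56329)
(37 - 1*81) - 5*O = (37 - 1*81) - 5*(-89/158) = (37 - 81) + 445/158 = -44 + 445/158 = -6507/158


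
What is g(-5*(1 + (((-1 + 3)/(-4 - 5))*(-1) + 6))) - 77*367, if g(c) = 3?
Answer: -28256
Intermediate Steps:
g(-5*(1 + (((-1 + 3)/(-4 - 5))*(-1) + 6))) - 77*367 = 3 - 77*367 = 3 - 28259 = -28256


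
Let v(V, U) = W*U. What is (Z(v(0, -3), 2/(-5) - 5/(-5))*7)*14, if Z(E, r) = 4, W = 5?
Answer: 392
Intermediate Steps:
v(V, U) = 5*U
(Z(v(0, -3), 2/(-5) - 5/(-5))*7)*14 = (4*7)*14 = 28*14 = 392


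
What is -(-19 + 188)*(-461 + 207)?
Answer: 42926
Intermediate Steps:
-(-19 + 188)*(-461 + 207) = -169*(-254) = -1*(-42926) = 42926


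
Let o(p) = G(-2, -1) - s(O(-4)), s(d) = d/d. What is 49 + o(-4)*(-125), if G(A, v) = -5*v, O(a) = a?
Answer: -451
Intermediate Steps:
s(d) = 1
o(p) = 4 (o(p) = -5*(-1) - 1*1 = 5 - 1 = 4)
49 + o(-4)*(-125) = 49 + 4*(-125) = 49 - 500 = -451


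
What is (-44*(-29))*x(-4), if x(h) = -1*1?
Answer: -1276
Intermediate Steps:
x(h) = -1
(-44*(-29))*x(-4) = -44*(-29)*(-1) = 1276*(-1) = -1276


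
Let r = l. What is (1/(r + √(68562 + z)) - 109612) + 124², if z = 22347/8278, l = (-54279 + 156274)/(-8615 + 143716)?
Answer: -976239464587896839650598/10359517217133888233 + 164270521809*√58005129754/10359517217133888233 ≈ -94236.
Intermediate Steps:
l = 101995/135101 ≈ 0.75495
z = 22347/8278 (z = 22347*(1/8278) = 22347/8278 ≈ 2.6996)
r = 101995/135101 ≈ 0.75495
(1/(r + √(68562 + z)) - 109612) + 124² = (1/(101995/135101 + √(68562 + 22347/8278)) - 109612) + 124² = (1/(101995/135101 + √(567578583/8278)) - 109612) + 15376 = (1/(101995/135101 + 9*√58005129754/8278) - 109612) + 15376 = (-109612 + 1/(101995/135101 + 9*√58005129754/8278)) + 15376 = -94236 + 1/(101995/135101 + 9*√58005129754/8278)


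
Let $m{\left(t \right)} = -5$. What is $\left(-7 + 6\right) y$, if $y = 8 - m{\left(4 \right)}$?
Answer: $-13$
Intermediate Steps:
$y = 13$ ($y = 8 - -5 = 8 + 5 = 13$)
$\left(-7 + 6\right) y = \left(-7 + 6\right) 13 = \left(-1\right) 13 = -13$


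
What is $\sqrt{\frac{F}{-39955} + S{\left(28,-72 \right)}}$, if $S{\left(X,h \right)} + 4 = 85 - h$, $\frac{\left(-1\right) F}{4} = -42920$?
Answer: $\frac{\sqrt{9495601417}}{7991} \approx 12.194$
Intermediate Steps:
$F = 171680$ ($F = \left(-4\right) \left(-42920\right) = 171680$)
$S{\left(X,h \right)} = 81 - h$ ($S{\left(X,h \right)} = -4 - \left(-85 + h\right) = 81 - h$)
$\sqrt{\frac{F}{-39955} + S{\left(28,-72 \right)}} = \sqrt{\frac{171680}{-39955} + \left(81 - -72\right)} = \sqrt{171680 \left(- \frac{1}{39955}\right) + \left(81 + 72\right)} = \sqrt{- \frac{34336}{7991} + 153} = \sqrt{\frac{1188287}{7991}} = \frac{\sqrt{9495601417}}{7991}$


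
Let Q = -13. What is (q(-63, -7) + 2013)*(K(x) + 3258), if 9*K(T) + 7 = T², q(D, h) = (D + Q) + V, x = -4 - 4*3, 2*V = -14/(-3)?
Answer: 57348026/9 ≈ 6.3720e+6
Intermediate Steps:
V = 7/3 (V = (-14/(-3))/2 = (-14*(-⅓))/2 = (½)*(14/3) = 7/3 ≈ 2.3333)
x = -16 (x = -4 - 12 = -16)
q(D, h) = -32/3 + D (q(D, h) = (D - 13) + 7/3 = (-13 + D) + 7/3 = -32/3 + D)
K(T) = -7/9 + T²/9
(q(-63, -7) + 2013)*(K(x) + 3258) = ((-32/3 - 63) + 2013)*((-7/9 + (⅑)*(-16)²) + 3258) = (-221/3 + 2013)*((-7/9 + (⅑)*256) + 3258) = 5818*((-7/9 + 256/9) + 3258)/3 = 5818*(83/3 + 3258)/3 = (5818/3)*(9857/3) = 57348026/9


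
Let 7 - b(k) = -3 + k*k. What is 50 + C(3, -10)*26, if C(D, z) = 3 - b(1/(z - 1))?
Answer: -15946/121 ≈ -131.79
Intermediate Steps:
b(k) = 10 - k**2 (b(k) = 7 - (-3 + k*k) = 7 - (-3 + k**2) = 7 + (3 - k**2) = 10 - k**2)
C(D, z) = -7 + (-1 + z)**(-2) (C(D, z) = 3 - (10 - (1/(z - 1))**2) = 3 - (10 - (1/(-1 + z))**2) = 3 - (10 - 1/(-1 + z)**2) = 3 + (-10 + (-1 + z)**(-2)) = -7 + (-1 + z)**(-2))
50 + C(3, -10)*26 = 50 + (-7 + (-1 - 10)**(-2))*26 = 50 + (-7 + (-11)**(-2))*26 = 50 + (-7 + 1/121)*26 = 50 - 846/121*26 = 50 - 21996/121 = -15946/121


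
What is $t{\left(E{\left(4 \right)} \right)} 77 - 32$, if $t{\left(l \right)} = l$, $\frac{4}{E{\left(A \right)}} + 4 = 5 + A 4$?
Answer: $- \frac{236}{17} \approx -13.882$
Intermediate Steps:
$E{\left(A \right)} = \frac{4}{1 + 4 A}$ ($E{\left(A \right)} = \frac{4}{-4 + \left(5 + A 4\right)} = \frac{4}{-4 + \left(5 + 4 A\right)} = \frac{4}{1 + 4 A}$)
$t{\left(E{\left(4 \right)} \right)} 77 - 32 = \frac{4}{1 + 4 \cdot 4} \cdot 77 - 32 = \frac{4}{1 + 16} \cdot 77 - 32 = \frac{4}{17} \cdot 77 - 32 = \frac{308}{17} - 32 = - \frac{236}{17}$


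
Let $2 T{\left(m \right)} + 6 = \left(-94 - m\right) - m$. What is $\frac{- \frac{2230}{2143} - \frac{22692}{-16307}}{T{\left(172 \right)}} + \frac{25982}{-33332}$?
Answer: $- \frac{50494222983119}{64647330853326} \approx -0.78107$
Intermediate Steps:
$T{\left(m \right)} = -50 - m$ ($T{\left(m \right)} = -3 + \frac{\left(-94 - m\right) - m}{2} = -3 + \frac{-94 - 2 m}{2} = -3 - \left(47 + m\right) = -50 - m$)
$\frac{- \frac{2230}{2143} - \frac{22692}{-16307}}{T{\left(172 \right)}} + \frac{25982}{-33332} = \frac{- \frac{2230}{2143} - \frac{22692}{-16307}}{-50 - 172} + \frac{25982}{-33332} = \frac{\left(-2230\right) \frac{1}{2143} - - \frac{22692}{16307}}{-50 - 172} + 25982 \left(- \frac{1}{33332}\right) = \frac{- \frac{2230}{2143} + \frac{22692}{16307}}{-222} - \frac{12991}{16666} = \frac{12264346}{34945901} \left(- \frac{1}{222}\right) - \frac{12991}{16666} = - \frac{6132173}{3878995011} - \frac{12991}{16666} = - \frac{50494222983119}{64647330853326}$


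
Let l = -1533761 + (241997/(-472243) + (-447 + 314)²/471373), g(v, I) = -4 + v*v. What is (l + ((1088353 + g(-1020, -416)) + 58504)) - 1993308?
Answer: -42606661479324554/31800371377 ≈ -1.3398e+6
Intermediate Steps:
g(v, I) = -4 + v²
l = -48774184506036819/31800371377 (l = -1533761 + (241997*(-1/472243) + (-133)²*(1/471373)) = -1533761 + (-241997/472243 + 17689*(1/471373)) = -1533761 + (-241997/472243 + 2527/67339) = -1533761 - 15102477922/31800371377 = -48774184506036819/31800371377 ≈ -1.5338e+6)
(l + ((1088353 + g(-1020, -416)) + 58504)) - 1993308 = (-48774184506036819/31800371377 + ((1088353 + (-4 + (-1020)²)) + 58504)) - 1993308 = (-48774184506036819/31800371377 + ((1088353 + (-4 + 1040400)) + 58504)) - 1993308 = (-48774184506036819/31800371377 + ((1088353 + 1040396) + 58504)) - 1993308 = (-48774184506036819/31800371377 + (2128749 + 58504)) - 1993308 = (-48774184506036819/31800371377 + 2187253) - 1993308 = 20781273189420562/31800371377 - 1993308 = -42606661479324554/31800371377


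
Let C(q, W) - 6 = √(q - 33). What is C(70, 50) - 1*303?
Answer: -297 + √37 ≈ -290.92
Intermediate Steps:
C(q, W) = 6 + √(-33 + q) (C(q, W) = 6 + √(q - 33) = 6 + √(-33 + q))
C(70, 50) - 1*303 = (6 + √(-33 + 70)) - 1*303 = (6 + √37) - 303 = -297 + √37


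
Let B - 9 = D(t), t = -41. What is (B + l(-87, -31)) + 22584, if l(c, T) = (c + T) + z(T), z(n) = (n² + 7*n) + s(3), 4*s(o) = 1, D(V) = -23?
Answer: 92785/4 ≈ 23196.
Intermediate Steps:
s(o) = ¼ (s(o) = (¼)*1 = ¼)
z(n) = ¼ + n² + 7*n (z(n) = (n² + 7*n) + ¼ = ¼ + n² + 7*n)
B = -14 (B = 9 - 23 = -14)
l(c, T) = ¼ + c + T² + 8*T (l(c, T) = (c + T) + (¼ + T² + 7*T) = (T + c) + (¼ + T² + 7*T) = ¼ + c + T² + 8*T)
(B + l(-87, -31)) + 22584 = (-14 + (¼ - 87 + (-31)² + 8*(-31))) + 22584 = (-14 + (¼ - 87 + 961 - 248)) + 22584 = (-14 + 2505/4) + 22584 = 2449/4 + 22584 = 92785/4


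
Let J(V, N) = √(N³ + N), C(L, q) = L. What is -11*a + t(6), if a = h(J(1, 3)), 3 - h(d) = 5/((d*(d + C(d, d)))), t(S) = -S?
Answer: -457/12 ≈ -38.083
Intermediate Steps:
J(V, N) = √(N + N³)
h(d) = 3 - 5/(2*d²) (h(d) = 3 - 5/(d*(d + d)) = 3 - 5/(d*(2*d)) = 3 - 5/(2*d²))
a = 35/12 (a = 3 - 5/(2*(3 + 3³)) = 3 - 5/(2*(3 + 27)) = 3 - 5/(2*(√30)²) = 3 - 5/2*1/30 = 3 - 1/12 = 35/12 ≈ 2.9167)
-11*a + t(6) = -11*35/12 - 1*6 = -385/12 - 6 = -457/12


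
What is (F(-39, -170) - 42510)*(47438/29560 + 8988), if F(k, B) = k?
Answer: -5653330709091/14780 ≈ -3.8250e+8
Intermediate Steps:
(F(-39, -170) - 42510)*(47438/29560 + 8988) = (-39 - 42510)*(47438/29560 + 8988) = -42549*(47438*(1/29560) + 8988) = -42549*(23719/14780 + 8988) = -42549*132866359/14780 = -5653330709091/14780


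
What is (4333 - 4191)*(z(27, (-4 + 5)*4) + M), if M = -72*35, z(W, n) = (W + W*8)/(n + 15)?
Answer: -6764454/19 ≈ -3.5602e+5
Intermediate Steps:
z(W, n) = 9*W/(15 + n) (z(W, n) = (W + 8*W)/(15 + n) = (9*W)/(15 + n) = 9*W/(15 + n))
M = -2520
(4333 - 4191)*(z(27, (-4 + 5)*4) + M) = (4333 - 4191)*(9*27/(15 + (-4 + 5)*4) - 2520) = 142*(9*27/(15 + 1*4) - 2520) = 142*(9*27/(15 + 4) - 2520) = 142*(9*27/19 - 2520) = 142*(9*27*(1/19) - 2520) = 142*(243/19 - 2520) = 142*(-47637/19) = -6764454/19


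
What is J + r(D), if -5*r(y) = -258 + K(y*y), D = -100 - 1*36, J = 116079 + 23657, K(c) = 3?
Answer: 139787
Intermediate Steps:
J = 139736
D = -136 (D = -100 - 36 = -136)
r(y) = 51 (r(y) = -(-258 + 3)/5 = -⅕*(-255) = 51)
J + r(D) = 139736 + 51 = 139787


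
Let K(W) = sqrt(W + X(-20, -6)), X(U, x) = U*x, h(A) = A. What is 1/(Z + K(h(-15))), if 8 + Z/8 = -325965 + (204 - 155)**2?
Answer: -2588576/6700725707671 - sqrt(105)/6700725707671 ≈ -3.8631e-7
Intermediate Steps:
Z = -2588576 (Z = -64 + 8*(-325965 + (204 - 155)**2) = -64 + 8*(-325965 + 49**2) = -64 + 8*(-325965 + 2401) = -64 + 8*(-323564) = -64 - 2588512 = -2588576)
K(W) = sqrt(120 + W) (K(W) = sqrt(W - 20*(-6)) = sqrt(W + 120) = sqrt(120 + W))
1/(Z + K(h(-15))) = 1/(-2588576 + sqrt(120 - 15)) = 1/(-2588576 + sqrt(105))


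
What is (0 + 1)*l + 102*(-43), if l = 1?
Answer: -4385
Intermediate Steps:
(0 + 1)*l + 102*(-43) = (0 + 1)*1 + 102*(-43) = 1*1 - 4386 = 1 - 4386 = -4385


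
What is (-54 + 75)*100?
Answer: 2100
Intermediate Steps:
(-54 + 75)*100 = 21*100 = 2100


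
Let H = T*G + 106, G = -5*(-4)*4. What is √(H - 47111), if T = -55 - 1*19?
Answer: 5*I*√2117 ≈ 230.05*I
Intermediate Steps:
T = -74 (T = -55 - 19 = -74)
G = 80 (G = 20*4 = 80)
H = -5814 (H = -74*80 + 106 = -5920 + 106 = -5814)
√(H - 47111) = √(-5814 - 47111) = √(-52925) = 5*I*√2117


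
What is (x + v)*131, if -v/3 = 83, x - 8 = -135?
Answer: -49256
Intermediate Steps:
x = -127 (x = 8 - 135 = -127)
v = -249 (v = -3*83 = -249)
(x + v)*131 = (-127 - 249)*131 = -376*131 = -49256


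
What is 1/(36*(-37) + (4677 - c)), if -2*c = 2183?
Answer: 2/8873 ≈ 0.00022540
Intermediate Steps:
c = -2183/2 (c = -½*2183 = -2183/2 ≈ -1091.5)
1/(36*(-37) + (4677 - c)) = 1/(36*(-37) + (4677 - 1*(-2183/2))) = 1/(-1332 + (4677 + 2183/2)) = 1/(-1332 + 11537/2) = 1/(8873/2) = 2/8873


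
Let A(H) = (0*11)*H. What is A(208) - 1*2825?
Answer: -2825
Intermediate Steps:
A(H) = 0 (A(H) = 0*H = 0)
A(208) - 1*2825 = 0 - 1*2825 = 0 - 2825 = -2825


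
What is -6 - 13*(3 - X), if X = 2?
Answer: -19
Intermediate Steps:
-6 - 13*(3 - X) = -6 - 13*(3 - 1*2) = -6 - 13*(3 - 2) = -6 - 13*1 = -6 - 13 = -19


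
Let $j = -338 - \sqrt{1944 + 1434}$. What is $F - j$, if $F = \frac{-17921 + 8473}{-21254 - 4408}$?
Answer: $\frac{4341602}{12831} + \sqrt{3378} \approx 396.49$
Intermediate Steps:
$F = \frac{4724}{12831}$ ($F = - \frac{9448}{-25662} = \left(-9448\right) \left(- \frac{1}{25662}\right) = \frac{4724}{12831} \approx 0.36817$)
$j = -338 - \sqrt{3378} \approx -396.12$
$F - j = \frac{4724}{12831} - \left(-338 - \sqrt{3378}\right) = \frac{4724}{12831} + \left(338 + \sqrt{3378}\right) = \frac{4341602}{12831} + \sqrt{3378}$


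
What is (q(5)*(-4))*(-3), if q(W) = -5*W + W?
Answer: -240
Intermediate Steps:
q(W) = -4*W
(q(5)*(-4))*(-3) = (-4*5*(-4))*(-3) = -20*(-4)*(-3) = 80*(-3) = -240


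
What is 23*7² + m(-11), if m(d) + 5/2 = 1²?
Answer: 2251/2 ≈ 1125.5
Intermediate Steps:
m(d) = -3/2 (m(d) = -5/2 + 1² = -5/2 + 1 = -3/2)
23*7² + m(-11) = 23*7² - 3/2 = 23*49 - 3/2 = 1127 - 3/2 = 2251/2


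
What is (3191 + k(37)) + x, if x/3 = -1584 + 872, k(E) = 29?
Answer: 1084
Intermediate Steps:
x = -2136 (x = 3*(-1584 + 872) = 3*(-712) = -2136)
(3191 + k(37)) + x = (3191 + 29) - 2136 = 3220 - 2136 = 1084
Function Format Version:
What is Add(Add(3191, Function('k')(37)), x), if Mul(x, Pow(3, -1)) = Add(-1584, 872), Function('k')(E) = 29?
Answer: 1084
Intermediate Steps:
x = -2136 (x = Mul(3, Add(-1584, 872)) = Mul(3, -712) = -2136)
Add(Add(3191, Function('k')(37)), x) = Add(Add(3191, 29), -2136) = Add(3220, -2136) = 1084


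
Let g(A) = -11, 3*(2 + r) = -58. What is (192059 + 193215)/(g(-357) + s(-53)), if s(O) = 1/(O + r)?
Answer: -42958051/1228 ≈ -34982.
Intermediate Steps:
r = -64/3 (r = -2 + (⅓)*(-58) = -2 - 58/3 = -64/3 ≈ -21.333)
s(O) = 1/(-64/3 + O) (s(O) = 1/(O - 64/3) = 1/(-64/3 + O))
(192059 + 193215)/(g(-357) + s(-53)) = (192059 + 193215)/(-11 + 3/(-64 + 3*(-53))) = 385274/(-11 + 3/(-64 - 159)) = 385274/(-11 + 3/(-223)) = 385274/(-11 + 3*(-1/223)) = 385274/(-11 - 3/223) = 385274/(-2456/223) = 385274*(-223/2456) = -42958051/1228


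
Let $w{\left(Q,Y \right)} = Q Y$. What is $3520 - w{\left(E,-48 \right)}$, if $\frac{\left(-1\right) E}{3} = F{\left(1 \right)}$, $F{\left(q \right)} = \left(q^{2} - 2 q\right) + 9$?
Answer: $2368$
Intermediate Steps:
$F{\left(q \right)} = 9 + q^{2} - 2 q$
$E = -24$ ($E = - 3 \left(9 + 1^{2} - 2\right) = - 3 \left(9 + 1 - 2\right) = \left(-3\right) 8 = -24$)
$3520 - w{\left(E,-48 \right)} = 3520 - \left(-24\right) \left(-48\right) = 3520 - 1152 = 2368$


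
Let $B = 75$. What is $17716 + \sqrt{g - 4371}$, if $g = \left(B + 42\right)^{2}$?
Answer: $17716 + \sqrt{9318} \approx 17813.0$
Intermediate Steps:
$g = 13689$ ($g = \left(75 + 42\right)^{2} = 117^{2} = 13689$)
$17716 + \sqrt{g - 4371} = 17716 + \sqrt{13689 - 4371} = 17716 + \sqrt{9318}$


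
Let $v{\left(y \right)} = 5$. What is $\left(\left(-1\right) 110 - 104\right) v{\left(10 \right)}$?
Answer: $-1070$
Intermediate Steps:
$\left(\left(-1\right) 110 - 104\right) v{\left(10 \right)} = \left(\left(-1\right) 110 - 104\right) 5 = \left(-110 - 104\right) 5 = \left(-214\right) 5 = -1070$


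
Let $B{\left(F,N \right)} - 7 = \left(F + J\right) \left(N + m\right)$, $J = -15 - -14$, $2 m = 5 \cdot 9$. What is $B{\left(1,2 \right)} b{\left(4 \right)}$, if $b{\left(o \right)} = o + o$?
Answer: $56$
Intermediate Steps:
$m = \frac{45}{2}$ ($m = \frac{5 \cdot 9}{2} = \frac{1}{2} \cdot 45 = \frac{45}{2} \approx 22.5$)
$J = -1$ ($J = -15 + 14 = -1$)
$B{\left(F,N \right)} = 7 + \left(-1 + F\right) \left(\frac{45}{2} + N\right)$ ($B{\left(F,N \right)} = 7 + \left(F - 1\right) \left(N + \frac{45}{2}\right) = 7 + \left(-1 + F\right) \left(\frac{45}{2} + N\right)$)
$b{\left(o \right)} = 2 o$
$B{\left(1,2 \right)} b{\left(4 \right)} = \left(- \frac{31}{2} - 2 + \frac{45}{2} \cdot 1 + 1 \cdot 2\right) 2 \cdot 4 = \left(- \frac{31}{2} - 2 + \frac{45}{2} + 2\right) 8 = 7 \cdot 8 = 56$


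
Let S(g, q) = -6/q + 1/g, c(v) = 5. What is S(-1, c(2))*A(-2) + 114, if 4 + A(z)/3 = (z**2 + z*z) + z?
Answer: 504/5 ≈ 100.80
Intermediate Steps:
A(z) = -12 + 3*z + 6*z**2 (A(z) = -12 + 3*((z**2 + z*z) + z) = -12 + 3*((z**2 + z**2) + z) = -12 + 3*(2*z**2 + z) = -12 + 3*(z + 2*z**2) = -12 + (3*z + 6*z**2) = -12 + 3*z + 6*z**2)
S(g, q) = 1/g - 6/q (S(g, q) = -6/q + 1/g = 1/g - 6/q)
S(-1, c(2))*A(-2) + 114 = (1/(-1) - 6/5)*(-12 + 3*(-2) + 6*(-2)**2) + 114 = (-1 - 6*1/5)*(-12 - 6 + 6*4) + 114 = (-1 - 6/5)*(-12 - 6 + 24) + 114 = -11/5*6 + 114 = -66/5 + 114 = 504/5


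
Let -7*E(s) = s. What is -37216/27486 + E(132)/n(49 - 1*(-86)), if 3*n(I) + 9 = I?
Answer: -1214138/673407 ≈ -1.8030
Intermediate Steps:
E(s) = -s/7
n(I) = -3 + I/3
-37216/27486 + E(132)/n(49 - 1*(-86)) = -37216/27486 + (-1/7*132)/(-3 + (49 - 1*(-86))/3) = -37216*1/27486 - 132/(7*(-3 + (49 + 86)/3)) = -18608/13743 - 132/(7*(-3 + (1/3)*135)) = -18608/13743 - 132/(7*(-3 + 45)) = -18608/13743 - 132/7/42 = -18608/13743 - 132/7*1/42 = -18608/13743 - 22/49 = -1214138/673407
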